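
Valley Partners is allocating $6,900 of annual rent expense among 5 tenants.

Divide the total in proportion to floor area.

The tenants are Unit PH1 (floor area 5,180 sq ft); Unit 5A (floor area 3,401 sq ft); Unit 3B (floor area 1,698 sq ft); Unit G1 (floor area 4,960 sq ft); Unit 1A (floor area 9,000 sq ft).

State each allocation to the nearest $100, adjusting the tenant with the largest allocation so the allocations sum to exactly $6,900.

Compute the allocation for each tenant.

Unit PH1: $1,500; Unit 5A: $1,000; Unit 3B: $500; Unit G1: $1,400; Unit 1A: $2,500

Sum of floor area: 24,239.
Pro-rata amounts: Unit PH1 5,180/24,239 × $6,900 = 1,474.57; Unit 5A 3,401/24,239 × $6,900 = 968.15; Unit 3B 1,698/24,239 × $6,900 = 483.36; Unit G1 4,960/24,239 × $6,900 = 1,411.94; Unit 1A 9,000/24,239 × $6,900 = 2,561.99.
Rounded to nearest $100: Unit PH1 $1,500; Unit 5A $1,000; Unit 3B $500; Unit G1 $1,400; Unit 1A $2,600. Sum = $7,000.
Difference $6,900 − $7,000 = −$100 applied to largest allocation (Unit 1A): Unit 1A becomes $2,500.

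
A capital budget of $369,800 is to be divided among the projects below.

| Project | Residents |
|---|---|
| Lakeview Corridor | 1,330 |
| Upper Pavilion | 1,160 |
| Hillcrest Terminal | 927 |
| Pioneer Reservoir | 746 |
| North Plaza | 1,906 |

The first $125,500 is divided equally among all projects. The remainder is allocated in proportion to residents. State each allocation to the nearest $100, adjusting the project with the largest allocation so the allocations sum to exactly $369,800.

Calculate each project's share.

$125,500 shared equally gives $25,100 per project.
Remainder $244,300 by residents (total 6,069): Lakeview Corridor 53,537.49 → $53,500; Upper Pavilion 46,694.35 → $46,700; Hillcrest Terminal 37,315.22 → $37,300; Pioneer Reservoir 30,029.30 → $30,000; North Plaza 76,723.64 → $76,700.
Rounding difference +$100 on remainder applied to North Plaza.
Totals: Lakeview Corridor $25,100 + $53,500 = $78,600; Upper Pavilion $25,100 + $46,700 = $71,800; Hillcrest Terminal $25,100 + $37,300 = $62,400; Pioneer Reservoir $25,100 + $30,000 = $55,100; North Plaza $25,100 + $76,800 = $101,900.

Lakeview Corridor: $78,600 | Upper Pavilion: $71,800 | Hillcrest Terminal: $62,400 | Pioneer Reservoir: $55,100 | North Plaza: $101,900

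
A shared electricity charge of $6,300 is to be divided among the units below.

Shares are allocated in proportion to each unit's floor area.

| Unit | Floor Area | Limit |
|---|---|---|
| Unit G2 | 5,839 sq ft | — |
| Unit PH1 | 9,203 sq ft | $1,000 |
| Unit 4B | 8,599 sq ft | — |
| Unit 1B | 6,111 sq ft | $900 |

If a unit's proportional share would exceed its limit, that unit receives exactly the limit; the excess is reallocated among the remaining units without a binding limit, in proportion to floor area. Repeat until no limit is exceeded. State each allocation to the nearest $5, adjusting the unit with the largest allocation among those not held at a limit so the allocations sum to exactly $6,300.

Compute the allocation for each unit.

Unit G2: $1,780; Unit PH1: $1,000; Unit 4B: $2,620; Unit 1B: $900

Combined floor area = 29,752.
Unconstrained shares: Unit G2 1,236.41; Unit PH1 1,948.74; Unit 4B 1,820.84; Unit 1B 1,294.01.
Cap binds for Unit PH1 ($1,000), Unit 1B ($900); remaining pool $4,400 reallocated over remaining floor area 14,438.
Shares after redistribution: Unit G2 1,779.44 → $1,780; Unit 4B 2,620.56 → $2,620.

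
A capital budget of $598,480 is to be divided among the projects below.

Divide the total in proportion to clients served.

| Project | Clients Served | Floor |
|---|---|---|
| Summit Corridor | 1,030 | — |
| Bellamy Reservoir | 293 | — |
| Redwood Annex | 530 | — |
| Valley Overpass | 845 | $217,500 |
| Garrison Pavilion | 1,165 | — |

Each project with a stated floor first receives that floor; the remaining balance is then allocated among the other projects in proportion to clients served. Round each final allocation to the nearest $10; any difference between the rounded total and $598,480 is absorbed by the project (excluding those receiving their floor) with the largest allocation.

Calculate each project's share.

Guaranteed amounts: Valley Overpass $217,500. Remaining pool $380,980.
Remaining pool split over remaining clients served 3,018: Summit Corridor 130,023.00 → $130,020; Bellamy Reservoir 36,987.12 → $36,990; Redwood Annex 66,905.04 → $66,910; Garrison Pavilion 147,064.84 → $147,060.

Summit Corridor: $130,020; Bellamy Reservoir: $36,990; Redwood Annex: $66,910; Valley Overpass: $217,500; Garrison Pavilion: $147,060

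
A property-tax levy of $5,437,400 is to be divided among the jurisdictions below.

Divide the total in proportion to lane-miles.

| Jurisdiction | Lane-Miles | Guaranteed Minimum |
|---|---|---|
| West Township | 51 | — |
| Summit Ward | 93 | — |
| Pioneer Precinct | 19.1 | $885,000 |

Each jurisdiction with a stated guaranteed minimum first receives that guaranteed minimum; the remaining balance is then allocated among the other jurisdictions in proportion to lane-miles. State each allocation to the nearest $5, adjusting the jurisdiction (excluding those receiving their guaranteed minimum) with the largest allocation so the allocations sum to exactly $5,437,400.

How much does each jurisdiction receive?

West Township: $1,612,310 · Summit Ward: $2,940,090 · Pioneer Precinct: $885,000

Fund the minimums — Pioneer Precinct $885,000. Residual $4,552,400.
Residual split over remaining lane-miles 144: West Township 1,612,308.33 → $1,612,310; Summit Ward 2,940,091.67 → $2,940,090.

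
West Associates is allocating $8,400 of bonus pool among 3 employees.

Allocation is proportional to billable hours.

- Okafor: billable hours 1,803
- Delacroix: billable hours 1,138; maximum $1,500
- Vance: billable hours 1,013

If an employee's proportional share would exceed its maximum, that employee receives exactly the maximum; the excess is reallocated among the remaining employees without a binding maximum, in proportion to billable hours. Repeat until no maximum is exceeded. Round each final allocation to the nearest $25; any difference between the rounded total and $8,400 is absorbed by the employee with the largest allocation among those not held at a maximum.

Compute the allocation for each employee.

Okafor: $4,425; Delacroix: $1,500; Vance: $2,475

Sum of billable hours: 3,954.
Proportional shares (ignoring caps): Okafor 3,830.35; Delacroix 2,417.60; Vance 2,152.05.
Capped: Delacroix ($1,500); remaining pool $6,900 reallocated over remaining billable hours 2,816.
Remaining shares: Okafor 4,417.86 → $4,425; Vance 2,482.14 → $2,475.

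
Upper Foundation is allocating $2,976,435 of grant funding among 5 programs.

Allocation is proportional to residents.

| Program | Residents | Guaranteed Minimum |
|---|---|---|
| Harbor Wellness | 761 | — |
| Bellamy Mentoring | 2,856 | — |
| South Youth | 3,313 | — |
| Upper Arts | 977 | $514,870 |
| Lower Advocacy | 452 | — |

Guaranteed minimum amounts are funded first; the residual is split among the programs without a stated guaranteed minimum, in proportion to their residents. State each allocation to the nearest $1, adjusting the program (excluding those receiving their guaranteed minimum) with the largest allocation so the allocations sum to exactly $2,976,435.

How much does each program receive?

Harbor Wellness: $253,759 · Bellamy Mentoring: $952,348 · South Youth: $1,104,736 · Upper Arts: $514,870 · Lower Advocacy: $150,722

Minimums first: Upper Arts $514,870. Residual $2,461,565.
Residual split over remaining residents 7,382: Harbor Wellness 253,759.27 → $253,759; Bellamy Mentoring 952,347.55 → $952,348; South Youth 1,104,736.5003 → $1,104,737; Lower Advocacy 150,721.67 → $150,722.
Rounding difference −$1 applied to South Youth → $1,104,736.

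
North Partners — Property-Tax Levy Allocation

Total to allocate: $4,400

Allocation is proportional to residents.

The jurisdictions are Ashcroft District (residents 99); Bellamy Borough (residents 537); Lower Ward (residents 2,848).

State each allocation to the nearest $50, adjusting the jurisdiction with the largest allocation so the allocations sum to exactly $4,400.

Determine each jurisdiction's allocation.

Ashcroft District: $150; Bellamy Borough: $700; Lower Ward: $3,550

Residents total: 3,484.
Pro-rata amounts: Ashcroft District 99/3,484 × $4,400 = 125.03; Bellamy Borough 537/3,484 × $4,400 = 678.19; Lower Ward 2,848/3,484 × $4,400 = 3,596.79.
After rounding ($50): Ashcroft District $150; Bellamy Borough $700; Lower Ward $3,600. Sum = $4,450.
Difference $4,400 − $4,450 = −$50 applied to largest allocation (Lower Ward): Lower Ward becomes $3,550.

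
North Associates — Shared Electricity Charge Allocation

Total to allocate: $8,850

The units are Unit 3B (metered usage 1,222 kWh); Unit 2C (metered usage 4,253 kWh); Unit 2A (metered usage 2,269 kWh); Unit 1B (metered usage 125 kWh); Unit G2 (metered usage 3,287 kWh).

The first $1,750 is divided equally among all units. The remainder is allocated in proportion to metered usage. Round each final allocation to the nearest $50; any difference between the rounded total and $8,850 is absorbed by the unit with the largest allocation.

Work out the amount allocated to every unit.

Unit 3B: $1,150 · Unit 2C: $3,000 · Unit 2A: $1,800 · Unit 1B: $450 · Unit G2: $2,450

Equal tier: $1,750 ÷ 5 = $350 apiece.
Remainder $7,100 by metered usage (total 11,156): Unit 3B 777.72 → $800; Unit 2C 2,706.73 → $2,700; Unit 2A 1,444.06 → $1,450; Unit 1B 79.55 → $100; Unit G2 2,091.94 → $2,100.
Rounding difference −$50 on remainder applied to Unit 2C.
Totals: Unit 3B $350 + $800 = $1,150; Unit 2C $350 + $2,650 = $3,000; Unit 2A $350 + $1,450 = $1,800; Unit 1B $350 + $100 = $450; Unit G2 $350 + $2,100 = $2,450.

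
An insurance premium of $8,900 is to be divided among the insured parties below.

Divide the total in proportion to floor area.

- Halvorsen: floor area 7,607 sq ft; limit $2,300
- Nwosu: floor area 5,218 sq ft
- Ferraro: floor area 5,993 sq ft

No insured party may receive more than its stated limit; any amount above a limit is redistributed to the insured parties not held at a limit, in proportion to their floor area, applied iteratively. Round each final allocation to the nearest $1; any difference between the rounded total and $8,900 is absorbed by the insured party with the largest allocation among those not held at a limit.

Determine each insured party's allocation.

Combined floor area = 18,818.
Pro-rata shares before constraints: Halvorsen 3,597.74; Nwosu 2,467.86; Ferraro 2,834.40.
Capped: Halvorsen ($2,300); balance $6,600 reallocated over remaining floor area 11,211.
Redistributed shares: Nwosu 3,071.88 → $3,072; Ferraro 3,528.12 → $3,528.

Halvorsen: $2,300; Nwosu: $3,072; Ferraro: $3,528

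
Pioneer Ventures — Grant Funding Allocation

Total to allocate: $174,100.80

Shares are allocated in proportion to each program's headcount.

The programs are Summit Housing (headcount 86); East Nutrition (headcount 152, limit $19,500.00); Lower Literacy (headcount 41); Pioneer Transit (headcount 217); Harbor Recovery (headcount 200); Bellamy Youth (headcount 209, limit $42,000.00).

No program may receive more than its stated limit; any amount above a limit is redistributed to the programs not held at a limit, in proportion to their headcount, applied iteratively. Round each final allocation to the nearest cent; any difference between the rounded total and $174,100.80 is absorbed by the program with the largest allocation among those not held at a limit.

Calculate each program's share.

Combined headcount = 905.
Pro-rata shares before constraints: Summit Housing 16,544.3854; East Nutrition 29,241.2393; Lower Literacy 7,887.4396; Pioneer Transit 41,745.7167; Harbor Recovery 38,475.3149; Bellamy Youth 40,206.7041.
Held at cap: East Nutrition ($19,500.00); remaining pool $154,600.80 reallocated over remaining headcount 753.
Held at cap: Bellamy Youth ($42,000.00); remaining pool $112,600.80 reallocated over remaining headcount 544.
Shares after redistribution: Summit Housing 17,800.8618 → $17,800.86; Lower Literacy 8,486.4574 → $8,486.46; Pioneer Transit 44,916.1279 → $44,916.13; Harbor Recovery 41,397.3529 → $41,397.35.

Summit Housing: $17,800.86; East Nutrition: $19,500.00; Lower Literacy: $8,486.46; Pioneer Transit: $44,916.13; Harbor Recovery: $41,397.35; Bellamy Youth: $42,000.00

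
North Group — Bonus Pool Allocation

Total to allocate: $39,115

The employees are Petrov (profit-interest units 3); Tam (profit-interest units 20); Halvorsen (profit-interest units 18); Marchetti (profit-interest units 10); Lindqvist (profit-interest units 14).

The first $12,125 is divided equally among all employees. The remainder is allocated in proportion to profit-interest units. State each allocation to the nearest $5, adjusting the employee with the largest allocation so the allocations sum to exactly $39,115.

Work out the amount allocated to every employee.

$12,125 shared equally gives $2,425 per employee.
Remainder $26,990 by profit-interest units (total 65): Petrov 1,245.69 → $1,245; Tam 8,304.62 → $8,305; Halvorsen 7,474.15 → $7,475; Marchetti 4,152.31 → $4,150; Lindqvist 5,813.23 → $5,815.
Totals: Petrov $2,425 + $1,245 = $3,670; Tam $2,425 + $8,305 = $10,730; Halvorsen $2,425 + $7,475 = $9,900; Marchetti $2,425 + $4,150 = $6,575; Lindqvist $2,425 + $5,815 = $8,240.

Petrov: $3,670; Tam: $10,730; Halvorsen: $9,900; Marchetti: $6,575; Lindqvist: $8,240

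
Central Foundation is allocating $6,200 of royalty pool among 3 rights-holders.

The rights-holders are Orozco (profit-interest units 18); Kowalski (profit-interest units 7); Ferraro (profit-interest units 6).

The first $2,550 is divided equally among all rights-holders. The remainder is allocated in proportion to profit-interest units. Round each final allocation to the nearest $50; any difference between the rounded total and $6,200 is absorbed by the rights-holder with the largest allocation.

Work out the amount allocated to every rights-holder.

Orozco: $3,000 · Kowalski: $1,650 · Ferraro: $1,550

Equal tier: $2,550 ÷ 3 = $850 apiece.
Remainder $3,650 by profit-interest units (total 31): Orozco 2,119.35 → $2,100; Kowalski 824.19 → $800; Ferraro 706.45 → $700.
Rounding difference +$50 on remainder applied to Orozco.
Totals: Orozco $850 + $2,150 = $3,000; Kowalski $850 + $800 = $1,650; Ferraro $850 + $700 = $1,550.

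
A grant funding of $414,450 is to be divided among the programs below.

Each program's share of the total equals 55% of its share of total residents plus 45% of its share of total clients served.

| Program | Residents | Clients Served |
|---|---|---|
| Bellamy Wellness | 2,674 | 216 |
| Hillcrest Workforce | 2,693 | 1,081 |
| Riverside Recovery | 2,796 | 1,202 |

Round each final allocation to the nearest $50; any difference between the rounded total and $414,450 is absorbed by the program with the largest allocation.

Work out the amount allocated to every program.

Bellamy Wellness: $90,800 · Hillcrest Workforce: $155,900 · Riverside Recovery: $167,750

Totals — residents 8,163, clients served 2,499.
Blended shares (55% residents + 45% clients served): Bellamy Wellness 0.2191; Hillcrest Workforce 0.3761; Riverside Recovery 0.4048.
Proportional shares: Bellamy Wellness 90,790.31; Hillcrest Workforce 155,876.57; Riverside Recovery 167,783.12.
Rounded to nearest $50: Bellamy Wellness $90,800; Hillcrest Workforce $155,900; Riverside Recovery $167,800. Sum = $414,500.
Difference $414,450 − $414,500 = −$50 applied to largest allocation (Riverside Recovery): Riverside Recovery becomes $167,750.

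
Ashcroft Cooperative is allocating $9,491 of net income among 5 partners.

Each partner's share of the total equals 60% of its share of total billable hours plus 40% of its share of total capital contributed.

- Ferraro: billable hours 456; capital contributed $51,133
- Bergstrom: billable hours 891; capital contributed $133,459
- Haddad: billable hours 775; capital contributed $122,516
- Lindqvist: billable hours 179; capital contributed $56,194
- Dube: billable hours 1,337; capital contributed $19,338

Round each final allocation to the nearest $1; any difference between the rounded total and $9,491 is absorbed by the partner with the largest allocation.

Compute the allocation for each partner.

Ferraro: $1,221 · Bergstrom: $2,718 · Haddad: $2,429 · Lindqvist: $838 · Dube: $2,285

Billable hours total 3,638; capital contributed total 382,640.
Composite weights (60% billable hours + 40% capital contributed): Ferraro 0.1287; Bergstrom 0.2865; Haddad 0.2559; Lindqvist 0.0883; Dube 0.2407.
Raw shares: Ferraro 1,221.10; Bergstrom 2,718.82; Haddad 2,428.67; Lindqvist 837.72; Dube 2,284.68.
Rounded to nearest $1: Ferraro $1,221; Bergstrom $2,719; Haddad $2,429; Lindqvist $838; Dube $2,285. Sum = $9,492.
Difference $9,491 − $9,492 = −$1 applied to largest allocation (Bergstrom): Bergstrom becomes $2,718.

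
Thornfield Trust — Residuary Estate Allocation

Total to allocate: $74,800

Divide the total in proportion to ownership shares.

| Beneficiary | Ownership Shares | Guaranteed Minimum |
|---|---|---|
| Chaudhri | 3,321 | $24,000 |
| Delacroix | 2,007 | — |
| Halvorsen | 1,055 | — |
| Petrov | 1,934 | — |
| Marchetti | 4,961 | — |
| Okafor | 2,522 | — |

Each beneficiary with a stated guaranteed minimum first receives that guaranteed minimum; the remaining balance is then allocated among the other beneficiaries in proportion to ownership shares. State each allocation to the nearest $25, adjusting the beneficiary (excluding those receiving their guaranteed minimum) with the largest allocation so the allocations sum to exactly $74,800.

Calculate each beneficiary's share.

Minimums first: Chaudhri $24,000. Remaining pool $50,800.
Remaining pool split over remaining ownership shares 12,479: Delacroix 8,170.17 → $8,175; Halvorsen 4,294.74 → $4,300; Petrov 7,873.00 → $7,875; Marchetti 20,195.43 → $20,200; Okafor 10,266.66 → $10,275.
Rounding difference −$25 applied to Marchetti → $20,175.

Chaudhri: $24,000; Delacroix: $8,175; Halvorsen: $4,300; Petrov: $7,875; Marchetti: $20,175; Okafor: $10,275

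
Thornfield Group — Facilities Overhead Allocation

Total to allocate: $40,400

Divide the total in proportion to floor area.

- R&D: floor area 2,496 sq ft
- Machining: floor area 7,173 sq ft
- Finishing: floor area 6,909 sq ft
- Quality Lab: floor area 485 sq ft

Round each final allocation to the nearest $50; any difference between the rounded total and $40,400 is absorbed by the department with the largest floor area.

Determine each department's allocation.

R&D: $5,900; Machining: $17,000; Finishing: $16,350; Quality Lab: $1,150

Sum of floor area: 2,496 + 7,173 + 6,909 + 485 = 17,063.
Raw shares: R&D 5,909.77; Machining 16,983.48; Finishing 16,358.41; Quality Lab 1,148.33.
Rounded to nearest $50: R&D $5,900; Machining $17,000; Finishing $16,350; Quality Lab $1,150. Sum = $40,400.
Rounded total matches; no reconciliation needed.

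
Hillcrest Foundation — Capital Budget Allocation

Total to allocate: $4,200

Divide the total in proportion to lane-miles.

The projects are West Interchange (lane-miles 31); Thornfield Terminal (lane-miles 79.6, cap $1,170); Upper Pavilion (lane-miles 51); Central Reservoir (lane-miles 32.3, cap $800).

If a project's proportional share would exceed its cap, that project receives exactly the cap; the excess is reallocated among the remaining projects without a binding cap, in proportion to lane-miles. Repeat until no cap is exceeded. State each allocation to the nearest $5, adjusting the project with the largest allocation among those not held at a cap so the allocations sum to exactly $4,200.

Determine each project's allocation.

Combined lane-miles = 193.9.
Unconstrained shares: West Interchange 671.48; Thornfield Terminal 1,724.19; Upper Pavilion 1,104.69; Central Reservoir 699.64.
Cap binds for Thornfield Terminal ($1,170); residual $3,030 reallocated over remaining lane-miles 114.3.
Cap binds for Central Reservoir ($800); residual $2,230 reallocated over remaining lane-miles 82.
Shares after redistribution: West Interchange 843.05 → $845; Upper Pavilion 1,386.95 → $1,385.

West Interchange: $845; Thornfield Terminal: $1,170; Upper Pavilion: $1,385; Central Reservoir: $800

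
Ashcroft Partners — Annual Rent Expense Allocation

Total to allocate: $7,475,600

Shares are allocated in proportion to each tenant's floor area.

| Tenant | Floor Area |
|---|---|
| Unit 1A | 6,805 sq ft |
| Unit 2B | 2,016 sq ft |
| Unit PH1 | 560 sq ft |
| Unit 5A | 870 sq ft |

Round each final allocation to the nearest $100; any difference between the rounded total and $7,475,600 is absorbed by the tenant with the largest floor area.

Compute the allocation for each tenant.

Unit 1A: $4,962,500 | Unit 2B: $1,470,200 | Unit PH1: $408,400 | Unit 5A: $634,500

Floor area total: 6,805 + 2,016 + 560 + 870 = 10,251.
Unrounded shares: Unit 1A 4,962,584.92; Unit 2B 1,470,179.46; Unit PH1 408,383.18; Unit 5A 634,452.44.
At nearest $100: Unit 1A $4,962,600; Unit 2B $1,470,200; Unit PH1 $408,400; Unit 5A $634,500. Sum = $7,475,700.
Difference $7,475,600 − $7,475,700 = −$100 applied to largest floor area (Unit 1A): Unit 1A becomes $4,962,500.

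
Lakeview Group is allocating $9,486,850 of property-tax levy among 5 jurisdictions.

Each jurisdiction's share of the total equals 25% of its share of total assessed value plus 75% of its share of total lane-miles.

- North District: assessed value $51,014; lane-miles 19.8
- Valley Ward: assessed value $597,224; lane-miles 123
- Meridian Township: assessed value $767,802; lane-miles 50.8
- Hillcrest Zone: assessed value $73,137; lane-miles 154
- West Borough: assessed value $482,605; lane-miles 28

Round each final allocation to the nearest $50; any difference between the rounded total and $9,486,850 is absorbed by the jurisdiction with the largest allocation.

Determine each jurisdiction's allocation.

North District: $436,450 | Valley Ward: $3,048,400 | Meridian Township: $1,885,850 | Hillcrest Zone: $3,005,250 | West Borough: $1,110,900

Totals — assessed value 1,971,782, lane-miles 375.6.
Combined weights (25% assessed value + 75% lane-miles): North District 0.0460; Valley Ward 0.3213; Meridian Township 0.1988; Hillcrest Zone 0.3168; West Borough 0.1171.
Raw shares: North District 436,440.15; Valley Ward 3,048,394.15; Meridian Township 1,885,857.17; Hillcrest Zone 3,005,253.30; West Borough 1,110,905.23.
At nearest $50: North District $436,450; Valley Ward $3,048,400; Meridian Township $1,885,850; Hillcrest Zone $3,005,250; West Borough $1,110,900. Sum = $9,486,850.
Sum already equals the total — no adjustment.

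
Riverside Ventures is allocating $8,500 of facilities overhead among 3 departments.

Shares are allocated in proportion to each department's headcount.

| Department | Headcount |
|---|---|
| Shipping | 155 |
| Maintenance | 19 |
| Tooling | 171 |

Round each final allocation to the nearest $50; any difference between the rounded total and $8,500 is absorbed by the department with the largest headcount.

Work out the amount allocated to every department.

Headcount total: 345.
Unrounded shares: Shipping 155/345 × $8,500 = 3,818.84; Maintenance 19/345 × $8,500 = 468.12; Tooling 171/345 × $8,500 = 4,213.04.
After rounding ($50): Shipping $3,800; Maintenance $450; Tooling $4,200. Sum = $8,450.
Difference $8,500 − $8,450 = +$50 applied to largest headcount (Tooling): Tooling becomes $4,250.

Shipping: $3,800; Maintenance: $450; Tooling: $4,250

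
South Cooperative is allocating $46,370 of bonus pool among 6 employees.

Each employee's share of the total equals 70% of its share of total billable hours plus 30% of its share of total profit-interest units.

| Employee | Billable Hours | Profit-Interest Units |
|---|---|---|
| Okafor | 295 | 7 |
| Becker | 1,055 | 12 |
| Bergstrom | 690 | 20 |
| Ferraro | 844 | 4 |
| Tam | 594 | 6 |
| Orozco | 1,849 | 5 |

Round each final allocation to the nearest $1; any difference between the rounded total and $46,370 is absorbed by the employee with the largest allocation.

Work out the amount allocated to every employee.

Totals — billable hours 5,327, profit-interest units 54.
Combined weights (70% billable hours + 30% profit-interest units): Okafor 0.0777; Becker 0.2053; Bergstrom 0.2018; Ferraro 0.1331; Tam 0.1114; Orozco 0.2707.
Proportional shares: Okafor 3,600.80; Becker 9,519.76; Bergstrom 9,356.60; Ferraro 6,173.19; Tam 5,165.09; Orozco 12,554.56.
Rounded to nearest $1: Okafor $3,601; Becker $9,520; Bergstrom $9,357; Ferraro $6,173; Tam $5,165; Orozco $12,555. Sum = $46,371.
Difference $46,370 − $46,371 = −$1 applied to largest allocation (Orozco): Orozco becomes $12,554.

Okafor: $3,601 | Becker: $9,520 | Bergstrom: $9,357 | Ferraro: $6,173 | Tam: $5,165 | Orozco: $12,554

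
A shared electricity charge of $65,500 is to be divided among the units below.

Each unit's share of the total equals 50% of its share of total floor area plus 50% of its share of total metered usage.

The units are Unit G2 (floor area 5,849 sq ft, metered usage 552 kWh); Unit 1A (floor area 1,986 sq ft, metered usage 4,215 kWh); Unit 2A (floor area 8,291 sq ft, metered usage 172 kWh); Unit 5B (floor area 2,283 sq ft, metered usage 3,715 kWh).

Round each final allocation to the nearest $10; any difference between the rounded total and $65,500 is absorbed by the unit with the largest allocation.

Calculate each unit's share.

Unit G2: $12,490 | Unit 1A: $19,490 | Unit 2A: $15,400 | Unit 5B: $18,120

Totals — floor area 18,409, metered usage 8,654.
Composite weights (50% floor area + 50% metered usage): Unit G2 0.1908; Unit 1A 0.2975; Unit 2A 0.2351; Unit 5B 0.2766.
Proportional shares: Unit G2 12,494.47; Unit 1A 19,484.29; Unit 2A 15,400.78; Unit 5B 18,120.47.
Rounded to nearest $10: Unit G2 $12,490; Unit 1A $19,480; Unit 2A $15,400; Unit 5B $18,120. Sum = $65,490.
Difference $65,500 − $65,490 = +$10 applied to largest allocation (Unit 1A): Unit 1A becomes $19,490.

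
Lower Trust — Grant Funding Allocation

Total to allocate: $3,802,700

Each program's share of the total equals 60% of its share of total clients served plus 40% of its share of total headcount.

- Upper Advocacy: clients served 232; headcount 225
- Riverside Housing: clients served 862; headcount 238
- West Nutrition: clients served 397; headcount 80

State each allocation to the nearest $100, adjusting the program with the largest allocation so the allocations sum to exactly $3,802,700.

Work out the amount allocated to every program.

Clients served total 1,491; headcount total 543.
Composite weights (60% clients served + 40% headcount): Upper Advocacy 0.2591; Riverside Housing 0.5222; West Nutrition 0.2187.
Unrounded shares: Upper Advocacy 985,302.45; Riverside Housing 1,985,783.52; West Nutrition 831,614.03.
After rounding ($100): Upper Advocacy $985,300; Riverside Housing $1,985,800; West Nutrition $831,600. Sum = $3,802,700.
No rounding difference to absorb.

Upper Advocacy: $985,300 · Riverside Housing: $1,985,800 · West Nutrition: $831,600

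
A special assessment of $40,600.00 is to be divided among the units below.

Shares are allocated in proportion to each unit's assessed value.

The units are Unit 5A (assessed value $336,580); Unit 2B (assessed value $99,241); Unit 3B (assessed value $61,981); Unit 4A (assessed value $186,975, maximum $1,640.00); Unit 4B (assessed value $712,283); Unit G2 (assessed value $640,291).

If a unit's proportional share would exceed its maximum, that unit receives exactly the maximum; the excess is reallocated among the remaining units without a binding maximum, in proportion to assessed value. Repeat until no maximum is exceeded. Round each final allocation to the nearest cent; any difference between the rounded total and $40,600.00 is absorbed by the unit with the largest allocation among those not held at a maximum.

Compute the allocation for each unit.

Unit 5A: $7,086.75 · Unit 2B: $2,089.54 · Unit 3B: $1,305.02 · Unit 4A: $1,640.00 · Unit 4B: $14,997.25 · Unit G2: $13,481.44

Sum of assessed value: 2,037,351.
Proportional shares (ignoring caps): Unit 5A 6,707.3116; Unit 2B 1,977.6585; Unit 3B 1,235.1473; Unit 4A 3,726.0074; Unit 4B 14,194.2600; Unit G2 12,759.6151.
Cap binds for Unit 4A ($1,640.00); balance $38,960.00 reallocated over remaining assessed value 1,850,376.
Shares after redistribution: Unit 5A 7,086.7525 → $7,086.75; Unit 2B 2,089.5371 → $2,089.54; Unit 3B 1,305.0211 → $1,305.02; Unit 4B 14,997.2469 → $14,997.25; Unit G2 13,481.4423 → $13,481.44.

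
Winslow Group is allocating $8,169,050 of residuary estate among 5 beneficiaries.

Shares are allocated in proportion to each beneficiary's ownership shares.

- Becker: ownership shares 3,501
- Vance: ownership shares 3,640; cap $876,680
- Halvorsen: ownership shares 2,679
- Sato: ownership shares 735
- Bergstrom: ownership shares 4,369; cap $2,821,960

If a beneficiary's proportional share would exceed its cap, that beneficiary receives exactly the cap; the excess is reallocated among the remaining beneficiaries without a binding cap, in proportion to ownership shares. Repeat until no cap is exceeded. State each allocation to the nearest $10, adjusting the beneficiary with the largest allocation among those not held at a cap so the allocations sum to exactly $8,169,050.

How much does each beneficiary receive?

Becker: $2,263,330; Vance: $876,680; Halvorsen: $1,731,920; Sato: $475,160; Bergstrom: $2,821,960

Combined ownership shares = 14,924.
Proportional shares (ignoring caps): Becker 1,916,365.86; Vance 1,992,451.22; Halvorsen 1,466,422.20; Sato 402,321.88; Bergstrom 2,391,488.84.
Capped: Vance ($876,680); balance $7,292,370 reallocated over remaining ownership shares 11,284.
Capped: Bergstrom ($2,821,960); balance $4,470,410 reallocated over remaining ownership shares 6,915.
Remaining shares: Becker 2,263,326.89 → $2,263,330; Halvorsen 1,731,920.23 → $1,731,920; Sato 475,162.89 → $475,160.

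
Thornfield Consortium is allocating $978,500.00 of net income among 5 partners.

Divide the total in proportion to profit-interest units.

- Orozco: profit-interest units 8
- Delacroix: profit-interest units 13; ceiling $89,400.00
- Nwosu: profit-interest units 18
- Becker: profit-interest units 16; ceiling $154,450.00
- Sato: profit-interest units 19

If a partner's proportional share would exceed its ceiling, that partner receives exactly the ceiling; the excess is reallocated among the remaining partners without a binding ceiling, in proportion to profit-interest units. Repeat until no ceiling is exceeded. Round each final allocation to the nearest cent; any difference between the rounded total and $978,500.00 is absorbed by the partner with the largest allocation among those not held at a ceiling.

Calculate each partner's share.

Combined profit-interest units = 74.
Unconstrained shares: Orozco 105,783.7838; Delacroix 171,898.6486; Nwosu 238,013.5135; Becker 211,567.5676; Sato 251,236.4865.
Cap binds for Delacroix ($89,400.00), Becker ($154,450.00); remaining pool $734,650.00 reallocated over remaining profit-interest units 45.
Remaining shares: Orozco 130,604.4444 → $130,604.44; Nwosu 293,860.0000 → $293,860.00; Sato 310,185.5556 → $310,185.56.

Orozco: $130,604.44; Delacroix: $89,400.00; Nwosu: $293,860.00; Becker: $154,450.00; Sato: $310,185.56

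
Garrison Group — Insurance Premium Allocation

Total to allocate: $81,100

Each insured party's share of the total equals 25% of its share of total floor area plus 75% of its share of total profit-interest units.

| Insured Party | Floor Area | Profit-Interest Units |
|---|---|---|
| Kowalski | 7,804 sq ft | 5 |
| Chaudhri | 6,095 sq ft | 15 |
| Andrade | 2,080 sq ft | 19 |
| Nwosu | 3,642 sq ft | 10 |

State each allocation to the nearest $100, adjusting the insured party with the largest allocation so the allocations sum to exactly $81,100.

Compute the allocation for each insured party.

Floor area total 19,621; profit-interest units total 49.
Composite weights (25% floor area + 75% profit-interest units): Kowalski 0.1760; Chaudhri 0.3073; Andrade 0.3173; Nwosu 0.1995.
Proportional shares: Kowalski 14,270.75; Chaudhri 24,918.05; Andrade 25,734.53; Nwosu 16,176.66.
After rounding ($100): Kowalski $14,300; Chaudhri $24,900; Andrade $25,700; Nwosu $16,200. Sum = $81,100.
Sum already equals the total — no adjustment.

Kowalski: $14,300 | Chaudhri: $24,900 | Andrade: $25,700 | Nwosu: $16,200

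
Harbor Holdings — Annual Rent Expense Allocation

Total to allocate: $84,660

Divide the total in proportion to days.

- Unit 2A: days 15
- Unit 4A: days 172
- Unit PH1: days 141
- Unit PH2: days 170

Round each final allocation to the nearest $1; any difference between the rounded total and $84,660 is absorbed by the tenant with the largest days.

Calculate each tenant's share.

Unit 2A: $2,550 | Unit 4A: $29,240 | Unit PH1: $23,970 | Unit PH2: $28,900

Combined days = 15 + 172 + 141 + 170 = 498.
Pro-rata amounts: Unit 2A 2,550.00; Unit 4A 29,240.00; Unit PH1 23,970.00; Unit PH2 28,900.00.
After rounding ($1): Unit 2A $2,550; Unit 4A $29,240; Unit PH1 $23,970; Unit PH2 $28,900. Sum = $84,660.
No rounding difference to absorb.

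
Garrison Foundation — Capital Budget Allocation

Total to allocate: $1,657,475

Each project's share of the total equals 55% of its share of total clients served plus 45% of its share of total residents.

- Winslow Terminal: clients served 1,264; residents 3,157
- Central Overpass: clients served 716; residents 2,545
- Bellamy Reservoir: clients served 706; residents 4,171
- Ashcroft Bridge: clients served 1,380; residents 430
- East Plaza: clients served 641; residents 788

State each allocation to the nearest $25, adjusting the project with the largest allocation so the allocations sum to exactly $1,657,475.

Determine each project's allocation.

Winslow Terminal: $457,125; Central Overpass: $309,825; Bellamy Reservoir: $417,225; Ashcroft Bridge: $296,175; East Plaza: $177,125

Clients served total 4,707; residents total 11,091.
Combined weights (55% clients served + 45% residents): Winslow Terminal 0.2758; Central Overpass 0.1869; Bellamy Reservoir 0.2517; Ashcroft Bridge 0.1787; East Plaza 0.1069.
Raw shares: Winslow Terminal 457,107.18; Central Overpass 309,818.59; Bellamy Reservoir 417,229.50; Ashcroft Bridge 296,183.79; East Plaza 177,135.94.
After rounding ($25): Winslow Terminal $457,100; Central Overpass $309,825; Bellamy Reservoir $417,225; Ashcroft Bridge $296,175; East Plaza $177,125. Sum = $1,657,450.
Difference $1,657,475 − $1,657,450 = +$25 applied to largest allocation (Winslow Terminal): Winslow Terminal becomes $457,125.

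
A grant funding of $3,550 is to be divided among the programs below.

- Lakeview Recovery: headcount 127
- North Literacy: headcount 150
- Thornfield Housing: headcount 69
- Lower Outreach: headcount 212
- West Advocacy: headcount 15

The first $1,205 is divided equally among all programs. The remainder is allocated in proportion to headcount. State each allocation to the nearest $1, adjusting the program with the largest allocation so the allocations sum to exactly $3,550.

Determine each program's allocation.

Lakeview Recovery: $761; North Literacy: $855; Thornfield Housing: $523; Lower Outreach: $1,109; West Advocacy: $302

First tranche $1,205 split equally: $241 each.
Remainder $2,345 by headcount (total 573): Lakeview Recovery 519.75 → $520; North Literacy 613.87 → $614; Thornfield Housing 282.38 → $282; Lower Outreach 867.61 → $868; West Advocacy 61.39 → $61.
Totals: Lakeview Recovery $241 + $520 = $761; North Literacy $241 + $614 = $855; Thornfield Housing $241 + $282 = $523; Lower Outreach $241 + $868 = $1,109; West Advocacy $241 + $61 = $302.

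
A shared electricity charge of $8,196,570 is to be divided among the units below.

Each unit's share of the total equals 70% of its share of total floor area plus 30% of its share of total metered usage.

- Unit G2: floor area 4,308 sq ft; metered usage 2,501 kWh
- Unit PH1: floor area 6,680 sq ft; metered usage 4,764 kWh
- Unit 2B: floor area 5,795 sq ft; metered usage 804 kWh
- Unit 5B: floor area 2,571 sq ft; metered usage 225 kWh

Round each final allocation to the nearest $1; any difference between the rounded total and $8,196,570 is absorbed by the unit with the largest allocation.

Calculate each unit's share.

Unit G2: $2,018,616; Unit PH1: $3,392,734; Unit 2B: $1,956,326; Unit 5B: $828,894

Totals — floor area 19,354, metered usage 8,294.
Combined weights (70% floor area + 30% metered usage): Unit G2 0.2463; Unit PH1 0.4139; Unit 2B 0.2387; Unit 5B 0.1011.
Raw shares: Unit G2 2,018,616.32; Unit PH1 3,392,733.60; Unit 2B 1,956,326.01; Unit 5B 828,894.07.
After rounding ($1): Unit G2 $2,018,616; Unit PH1 $3,392,734; Unit 2B $1,956,326; Unit 5B $828,894. Sum = $8,196,570.
No rounding difference to absorb.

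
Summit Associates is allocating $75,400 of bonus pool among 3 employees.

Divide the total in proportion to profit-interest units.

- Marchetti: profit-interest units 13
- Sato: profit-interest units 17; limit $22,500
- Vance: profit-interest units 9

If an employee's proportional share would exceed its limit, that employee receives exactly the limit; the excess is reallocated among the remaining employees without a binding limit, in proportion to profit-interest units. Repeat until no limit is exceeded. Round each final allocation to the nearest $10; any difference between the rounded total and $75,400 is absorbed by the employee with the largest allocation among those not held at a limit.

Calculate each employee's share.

Combined profit-interest units = 39.
Proportional shares (ignoring caps): Marchetti 25,133.33; Sato 32,866.67; Vance 17,400.00.
Cap binds for Sato ($22,500); remaining pool $52,900 reallocated over remaining profit-interest units 22.
Shares after redistribution: Marchetti 31,259.09 → $31,260; Vance 21,640.91 → $21,640.

Marchetti: $31,260 · Sato: $22,500 · Vance: $21,640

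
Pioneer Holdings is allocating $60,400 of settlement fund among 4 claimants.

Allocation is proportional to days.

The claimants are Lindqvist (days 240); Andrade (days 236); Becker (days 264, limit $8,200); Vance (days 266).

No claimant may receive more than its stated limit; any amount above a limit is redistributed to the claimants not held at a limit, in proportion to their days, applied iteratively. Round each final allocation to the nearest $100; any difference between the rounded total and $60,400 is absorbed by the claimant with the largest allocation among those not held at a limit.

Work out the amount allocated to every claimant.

Lindqvist: $16,900; Andrade: $16,600; Becker: $8,200; Vance: $18,700

Days total: 1,006.
Unconstrained shares: Lindqvist 14,409.54; Andrade 14,169.38; Becker 15,850.50; Vance 15,970.58.
Cap binds for Becker ($8,200); remaining pool $52,200 reallocated over remaining days 742.
Redistributed shares: Lindqvist 16,884.10 → $16,900; Andrade 16,602.70 → $16,600; Vance 18,713.21 → $18,700.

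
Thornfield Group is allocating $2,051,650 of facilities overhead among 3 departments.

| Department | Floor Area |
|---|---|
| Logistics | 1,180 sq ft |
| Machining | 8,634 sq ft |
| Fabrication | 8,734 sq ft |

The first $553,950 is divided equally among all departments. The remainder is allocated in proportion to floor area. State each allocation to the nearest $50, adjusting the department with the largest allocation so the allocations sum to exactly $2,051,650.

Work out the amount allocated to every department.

$553,950 shared equally gives $184,650 per department.
Remainder $1,497,700 by floor area (total 18,548): Logistics 95,281.76 → $95,300; Machining 697,171.76 → $697,150; Fabrication 705,246.48 → $705,250.
Totals: Logistics $184,650 + $95,300 = $279,950; Machining $184,650 + $697,150 = $881,800; Fabrication $184,650 + $705,250 = $889,900.

Logistics: $279,950 · Machining: $881,800 · Fabrication: $889,900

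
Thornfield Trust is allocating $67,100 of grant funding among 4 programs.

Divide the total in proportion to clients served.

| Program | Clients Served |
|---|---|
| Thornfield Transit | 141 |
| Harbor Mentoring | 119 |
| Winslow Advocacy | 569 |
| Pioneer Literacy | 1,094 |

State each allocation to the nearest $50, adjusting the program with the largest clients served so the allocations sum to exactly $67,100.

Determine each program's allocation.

Thornfield Transit: $4,900 | Harbor Mentoring: $4,150 | Winslow Advocacy: $19,850 | Pioneer Literacy: $38,200

Clients served total: 141 + 119 + 569 + 1,094 = 1,923.
Proportional shares: Thornfield Transit 4,919.97; Harbor Mentoring 4,152.31; Winslow Advocacy 19,854.34; Pioneer Literacy 38,173.37.
After rounding ($50): Thornfield Transit $4,900; Harbor Mentoring $4,150; Winslow Advocacy $19,850; Pioneer Literacy $38,150. Sum = $67,050.
Difference $67,100 − $67,050 = +$50 applied to largest clients served (Pioneer Literacy): Pioneer Literacy becomes $38,200.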